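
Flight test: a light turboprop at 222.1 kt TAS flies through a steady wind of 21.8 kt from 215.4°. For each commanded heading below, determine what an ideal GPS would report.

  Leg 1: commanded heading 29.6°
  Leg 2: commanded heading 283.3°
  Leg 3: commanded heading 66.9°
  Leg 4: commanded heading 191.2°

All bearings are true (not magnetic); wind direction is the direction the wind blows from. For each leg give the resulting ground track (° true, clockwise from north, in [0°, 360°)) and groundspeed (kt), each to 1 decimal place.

Leg 1: track=30.1°, groundspeed=243.8 kt
Leg 2: track=288.7°, groundspeed=214.8 kt
Leg 3: track=64.2°, groundspeed=241.0 kt
Leg 4: track=188.7°, groundspeed=202.4 kt

Leg 1: heading 29.6°; drift +0.5° → track 30.1°, groundspeed 243.8 kt
Leg 2: heading 283.3°; drift +5.4° → track 288.7°, groundspeed 214.8 kt
Leg 3: heading 66.9°; drift -2.7° → track 64.2°, groundspeed 241.0 kt
Leg 4: heading 191.2°; drift -2.5° → track 188.7°, groundspeed 202.4 kt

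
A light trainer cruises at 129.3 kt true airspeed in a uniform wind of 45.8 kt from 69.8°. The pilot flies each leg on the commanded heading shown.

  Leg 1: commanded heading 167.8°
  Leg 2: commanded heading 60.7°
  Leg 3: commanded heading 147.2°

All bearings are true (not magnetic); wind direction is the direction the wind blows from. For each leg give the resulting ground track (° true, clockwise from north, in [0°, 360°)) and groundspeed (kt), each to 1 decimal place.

Leg 1: heading 167.8°; drift +18.5° → track 186.3°, groundspeed 143.1 kt
Leg 2: heading 60.7°; drift -4.9° → track 55.8°, groundspeed 84.4 kt
Leg 3: heading 147.2°; drift +20.5° → track 167.7°, groundspeed 127.4 kt

Leg 1: track=186.3°, groundspeed=143.1 kt
Leg 2: track=55.8°, groundspeed=84.4 kt
Leg 3: track=167.7°, groundspeed=127.4 kt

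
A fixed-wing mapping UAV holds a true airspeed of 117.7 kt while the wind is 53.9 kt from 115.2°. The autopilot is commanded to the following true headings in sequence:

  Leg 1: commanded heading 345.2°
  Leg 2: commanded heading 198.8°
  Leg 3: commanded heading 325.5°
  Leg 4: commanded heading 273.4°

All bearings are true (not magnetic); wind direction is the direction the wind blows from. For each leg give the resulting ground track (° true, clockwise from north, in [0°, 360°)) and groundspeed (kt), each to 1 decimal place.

Leg 1: track=330.0°, groundspeed=157.8 kt
Leg 2: track=224.4°, groundspeed=123.9 kt
Leg 3: track=316.1°, groundspeed=166.5 kt
Leg 4: track=280.2°, groundspeed=168.9 kt

Leg 1: heading 345.2°; drift -15.2° → track 330.0°, groundspeed 157.8 kt
Leg 2: heading 198.8°; drift +25.6° → track 224.4°, groundspeed 123.9 kt
Leg 3: heading 325.5°; drift -9.4° → track 316.1°, groundspeed 166.5 kt
Leg 4: heading 273.4°; drift +6.8° → track 280.2°, groundspeed 168.9 kt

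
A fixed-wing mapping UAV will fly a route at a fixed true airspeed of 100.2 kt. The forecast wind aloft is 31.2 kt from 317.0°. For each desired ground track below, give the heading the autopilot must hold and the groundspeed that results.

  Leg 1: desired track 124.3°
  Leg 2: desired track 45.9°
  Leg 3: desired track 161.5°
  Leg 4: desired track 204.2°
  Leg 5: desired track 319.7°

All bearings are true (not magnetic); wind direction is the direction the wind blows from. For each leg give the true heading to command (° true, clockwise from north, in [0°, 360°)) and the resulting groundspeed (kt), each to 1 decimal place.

Leg 1: desired track 124.3°; wind correction -3.9° → command heading 120.4°, groundspeed 130.4 kt
Leg 2: desired track 45.9°; wind correction -18.1° → command heading 27.8°, groundspeed 94.6 kt
Leg 3: desired track 161.5°; wind correction +7.4° → command heading 168.9°, groundspeed 127.8 kt
Leg 4: desired track 204.2°; wind correction +16.7° → command heading 220.9°, groundspeed 108.1 kt
Leg 5: desired track 319.7°; wind correction -0.8° → command heading 318.9°, groundspeed 69.0 kt

Leg 1: heading=120.4°, groundspeed=130.4 kt
Leg 2: heading=27.8°, groundspeed=94.6 kt
Leg 3: heading=168.9°, groundspeed=127.8 kt
Leg 4: heading=220.9°, groundspeed=108.1 kt
Leg 5: heading=318.9°, groundspeed=69.0 kt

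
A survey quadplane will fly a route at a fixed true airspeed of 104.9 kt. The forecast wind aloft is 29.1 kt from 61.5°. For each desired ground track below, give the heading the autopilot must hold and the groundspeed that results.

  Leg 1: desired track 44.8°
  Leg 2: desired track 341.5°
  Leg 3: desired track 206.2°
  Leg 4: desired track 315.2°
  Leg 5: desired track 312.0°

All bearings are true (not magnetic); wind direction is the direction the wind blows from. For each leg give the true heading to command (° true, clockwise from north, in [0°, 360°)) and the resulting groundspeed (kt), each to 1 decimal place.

Leg 1: desired track 44.8°; wind correction +4.6° → command heading 49.4°, groundspeed 76.7 kt
Leg 2: desired track 341.5°; wind correction +15.9° → command heading 357.4°, groundspeed 95.9 kt
Leg 3: desired track 206.2°; wind correction -9.2° → command heading 197.0°, groundspeed 127.3 kt
Leg 4: desired track 315.2°; wind correction +15.4° → command heading 330.6°, groundspeed 109.3 kt
Leg 5: desired track 312.0°; wind correction +15.2° → command heading 327.2°, groundspeed 111.0 kt

Leg 1: heading=49.4°, groundspeed=76.7 kt
Leg 2: heading=357.4°, groundspeed=95.9 kt
Leg 3: heading=197.0°, groundspeed=127.3 kt
Leg 4: heading=330.6°, groundspeed=109.3 kt
Leg 5: heading=327.2°, groundspeed=111.0 kt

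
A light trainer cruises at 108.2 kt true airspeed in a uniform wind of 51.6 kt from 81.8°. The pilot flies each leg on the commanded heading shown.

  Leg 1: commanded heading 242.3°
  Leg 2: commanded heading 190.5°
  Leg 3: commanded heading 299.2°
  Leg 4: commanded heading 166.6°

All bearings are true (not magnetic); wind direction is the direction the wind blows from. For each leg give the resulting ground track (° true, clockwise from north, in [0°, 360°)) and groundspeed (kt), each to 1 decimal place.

Leg 1: track=248.6°, groundspeed=157.8 kt
Leg 2: track=211.9°, groundspeed=134.0 kt
Leg 3: track=287.3°, groundspeed=152.4 kt
Leg 4: track=193.0°, groundspeed=115.6 kt

Leg 1: heading 242.3°; drift +6.3° → track 248.6°, groundspeed 157.8 kt
Leg 2: heading 190.5°; drift +21.4° → track 211.9°, groundspeed 134.0 kt
Leg 3: heading 299.2°; drift -11.9° → track 287.3°, groundspeed 152.4 kt
Leg 4: heading 166.6°; drift +26.4° → track 193.0°, groundspeed 115.6 kt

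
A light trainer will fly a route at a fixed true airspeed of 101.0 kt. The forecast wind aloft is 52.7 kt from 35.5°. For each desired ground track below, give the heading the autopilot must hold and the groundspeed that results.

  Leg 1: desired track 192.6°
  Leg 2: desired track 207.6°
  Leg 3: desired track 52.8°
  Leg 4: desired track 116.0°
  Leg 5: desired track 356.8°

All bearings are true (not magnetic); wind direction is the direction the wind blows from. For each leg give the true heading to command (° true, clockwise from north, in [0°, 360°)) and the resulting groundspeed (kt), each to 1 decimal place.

Leg 1: desired track 192.6°; wind correction -11.7° → command heading 180.9°, groundspeed 147.4 kt
Leg 2: desired track 207.6°; wind correction -4.1° → command heading 203.5°, groundspeed 152.9 kt
Leg 3: desired track 52.8°; wind correction -8.9° → command heading 43.9°, groundspeed 49.5 kt
Leg 4: desired track 116.0°; wind correction -31.0° → command heading 85.0°, groundspeed 77.9 kt
Leg 5: desired track 356.8°; wind correction +19.0° → command heading 15.8°, groundspeed 54.3 kt

Leg 1: heading=180.9°, groundspeed=147.4 kt
Leg 2: heading=203.5°, groundspeed=152.9 kt
Leg 3: heading=43.9°, groundspeed=49.5 kt
Leg 4: heading=85.0°, groundspeed=77.9 kt
Leg 5: heading=15.8°, groundspeed=54.3 kt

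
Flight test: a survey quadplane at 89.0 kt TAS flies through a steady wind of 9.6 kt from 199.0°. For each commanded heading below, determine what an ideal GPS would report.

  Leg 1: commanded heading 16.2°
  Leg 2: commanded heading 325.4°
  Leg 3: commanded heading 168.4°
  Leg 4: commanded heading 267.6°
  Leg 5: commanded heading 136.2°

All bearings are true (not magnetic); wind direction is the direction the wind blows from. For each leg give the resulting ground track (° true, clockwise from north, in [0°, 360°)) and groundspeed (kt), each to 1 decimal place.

Leg 1: heading 16.2°; drift +0.3° → track 16.5°, groundspeed 98.6 kt
Leg 2: heading 325.4°; drift +4.7° → track 330.1°, groundspeed 95.0 kt
Leg 3: heading 168.4°; drift -3.5° → track 164.9°, groundspeed 80.9 kt
Leg 4: heading 267.6°; drift +6.0° → track 273.6°, groundspeed 86.0 kt
Leg 5: heading 136.2°; drift -5.8° → track 130.4°, groundspeed 85.0 kt

Leg 1: track=16.5°, groundspeed=98.6 kt
Leg 2: track=330.1°, groundspeed=95.0 kt
Leg 3: track=164.9°, groundspeed=80.9 kt
Leg 4: track=273.6°, groundspeed=86.0 kt
Leg 5: track=130.4°, groundspeed=85.0 kt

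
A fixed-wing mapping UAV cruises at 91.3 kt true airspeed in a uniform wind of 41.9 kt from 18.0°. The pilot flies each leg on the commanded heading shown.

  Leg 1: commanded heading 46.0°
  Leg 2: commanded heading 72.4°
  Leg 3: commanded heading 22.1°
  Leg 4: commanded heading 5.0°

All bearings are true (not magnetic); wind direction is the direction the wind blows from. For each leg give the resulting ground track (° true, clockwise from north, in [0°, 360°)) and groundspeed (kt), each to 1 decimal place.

Leg 1: track=65.9°, groundspeed=57.8 kt
Leg 2: track=99.4°, groundspeed=75.1 kt
Leg 3: track=25.6°, groundspeed=49.6 kt
Leg 4: track=354.4°, groundspeed=51.3 kt

Leg 1: heading 46.0°; drift +19.9° → track 65.9°, groundspeed 57.8 kt
Leg 2: heading 72.4°; drift +27.0° → track 99.4°, groundspeed 75.1 kt
Leg 3: heading 22.1°; drift +3.5° → track 25.6°, groundspeed 49.6 kt
Leg 4: heading 5.0°; drift -10.6° → track 354.4°, groundspeed 51.3 kt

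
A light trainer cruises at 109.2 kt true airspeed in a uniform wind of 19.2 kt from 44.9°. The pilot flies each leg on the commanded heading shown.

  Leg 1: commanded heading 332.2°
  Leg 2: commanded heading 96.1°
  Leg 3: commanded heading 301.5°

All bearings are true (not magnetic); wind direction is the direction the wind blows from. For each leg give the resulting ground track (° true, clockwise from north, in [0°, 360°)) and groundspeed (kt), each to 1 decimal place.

Leg 1: heading 332.2°; drift -10.0° → track 322.2°, groundspeed 105.1 kt
Leg 2: heading 96.1°; drift +8.8° → track 104.9°, groundspeed 98.3 kt
Leg 3: heading 301.5°; drift -9.3° → track 292.2°, groundspeed 115.2 kt

Leg 1: track=322.2°, groundspeed=105.1 kt
Leg 2: track=104.9°, groundspeed=98.3 kt
Leg 3: track=292.2°, groundspeed=115.2 kt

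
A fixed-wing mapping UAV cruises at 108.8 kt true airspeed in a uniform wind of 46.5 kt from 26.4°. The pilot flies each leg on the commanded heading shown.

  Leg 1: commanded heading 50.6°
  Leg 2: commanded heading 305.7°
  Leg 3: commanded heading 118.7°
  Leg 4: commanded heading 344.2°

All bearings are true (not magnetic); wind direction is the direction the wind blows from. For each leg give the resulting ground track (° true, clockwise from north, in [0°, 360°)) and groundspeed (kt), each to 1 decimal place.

Leg 1: heading 50.6°; drift +16.0° → track 66.6°, groundspeed 69.1 kt
Leg 2: heading 305.7°; drift -24.4° → track 281.3°, groundspeed 111.2 kt
Leg 3: heading 118.7°; drift +22.8° → track 141.5°, groundspeed 120.0 kt
Leg 4: heading 344.2°; drift -22.8° → track 321.4°, groundspeed 80.6 kt

Leg 1: track=66.6°, groundspeed=69.1 kt
Leg 2: track=281.3°, groundspeed=111.2 kt
Leg 3: track=141.5°, groundspeed=120.0 kt
Leg 4: track=321.4°, groundspeed=80.6 kt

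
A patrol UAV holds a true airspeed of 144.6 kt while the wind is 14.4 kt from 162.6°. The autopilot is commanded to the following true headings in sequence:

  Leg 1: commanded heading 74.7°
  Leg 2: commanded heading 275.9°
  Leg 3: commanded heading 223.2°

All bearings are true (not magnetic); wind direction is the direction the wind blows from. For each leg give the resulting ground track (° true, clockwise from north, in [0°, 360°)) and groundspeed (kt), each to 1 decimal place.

Leg 1: heading 74.7°; drift -5.7° → track 69.0°, groundspeed 144.8 kt
Leg 2: heading 275.9°; drift +5.0° → track 280.9°, groundspeed 150.9 kt
Leg 3: heading 223.2°; drift +5.2° → track 228.4°, groundspeed 138.1 kt

Leg 1: track=69.0°, groundspeed=144.8 kt
Leg 2: track=280.9°, groundspeed=150.9 kt
Leg 3: track=228.4°, groundspeed=138.1 kt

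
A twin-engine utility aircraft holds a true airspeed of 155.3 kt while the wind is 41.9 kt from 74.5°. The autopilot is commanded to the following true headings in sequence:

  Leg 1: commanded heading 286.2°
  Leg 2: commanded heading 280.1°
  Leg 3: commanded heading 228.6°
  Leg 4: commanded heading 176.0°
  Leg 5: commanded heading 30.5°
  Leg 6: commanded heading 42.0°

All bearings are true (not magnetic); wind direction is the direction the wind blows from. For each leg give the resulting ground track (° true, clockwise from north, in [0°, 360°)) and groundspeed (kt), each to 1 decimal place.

Leg 1: track=279.6°, groundspeed=192.2 kt
Leg 2: track=274.7°, groundspeed=193.9 kt
Leg 3: track=234.0°, groundspeed=193.9 kt
Leg 4: track=190.1°, groundspeed=168.7 kt
Leg 5: track=17.4°, groundspeed=128.5 kt
Leg 6: track=31.4°, groundspeed=122.1 kt

Leg 1: heading 286.2°; drift -6.6° → track 279.6°, groundspeed 192.2 kt
Leg 2: heading 280.1°; drift -5.4° → track 274.7°, groundspeed 193.9 kt
Leg 3: heading 228.6°; drift +5.4° → track 234.0°, groundspeed 193.9 kt
Leg 4: heading 176.0°; drift +14.1° → track 190.1°, groundspeed 168.7 kt
Leg 5: heading 30.5°; drift -13.1° → track 17.4°, groundspeed 128.5 kt
Leg 6: heading 42.0°; drift -10.6° → track 31.4°, groundspeed 122.1 kt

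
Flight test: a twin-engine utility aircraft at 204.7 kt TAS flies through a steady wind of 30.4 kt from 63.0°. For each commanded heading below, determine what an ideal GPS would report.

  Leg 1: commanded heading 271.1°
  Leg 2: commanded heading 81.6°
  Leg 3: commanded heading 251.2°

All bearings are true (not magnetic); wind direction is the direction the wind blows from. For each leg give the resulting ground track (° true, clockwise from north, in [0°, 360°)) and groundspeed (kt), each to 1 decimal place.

Leg 1: heading 271.1°; drift -3.5° → track 267.6°, groundspeed 232.0 kt
Leg 2: heading 81.6°; drift +3.2° → track 84.8°, groundspeed 176.2 kt
Leg 3: heading 251.2°; drift -1.1° → track 250.1°, groundspeed 234.8 kt

Leg 1: track=267.6°, groundspeed=232.0 kt
Leg 2: track=84.8°, groundspeed=176.2 kt
Leg 3: track=250.1°, groundspeed=234.8 kt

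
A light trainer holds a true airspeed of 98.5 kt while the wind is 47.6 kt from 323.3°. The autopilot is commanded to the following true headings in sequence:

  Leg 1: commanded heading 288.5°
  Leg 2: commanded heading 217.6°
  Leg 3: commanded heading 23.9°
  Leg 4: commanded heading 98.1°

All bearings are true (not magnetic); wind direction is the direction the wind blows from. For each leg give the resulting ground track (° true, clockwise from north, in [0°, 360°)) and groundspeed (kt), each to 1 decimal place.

Leg 1: heading 288.5°; drift -24.6° → track 263.9°, groundspeed 65.3 kt
Leg 2: heading 217.6°; drift -22.4° → track 195.2°, groundspeed 120.4 kt
Leg 3: heading 23.9°; drift +28.9° → track 52.8°, groundspeed 85.8 kt
Leg 4: heading 98.1°; drift +14.3° → track 112.4°, groundspeed 136.3 kt

Leg 1: track=263.9°, groundspeed=65.3 kt
Leg 2: track=195.2°, groundspeed=120.4 kt
Leg 3: track=52.8°, groundspeed=85.8 kt
Leg 4: track=112.4°, groundspeed=136.3 kt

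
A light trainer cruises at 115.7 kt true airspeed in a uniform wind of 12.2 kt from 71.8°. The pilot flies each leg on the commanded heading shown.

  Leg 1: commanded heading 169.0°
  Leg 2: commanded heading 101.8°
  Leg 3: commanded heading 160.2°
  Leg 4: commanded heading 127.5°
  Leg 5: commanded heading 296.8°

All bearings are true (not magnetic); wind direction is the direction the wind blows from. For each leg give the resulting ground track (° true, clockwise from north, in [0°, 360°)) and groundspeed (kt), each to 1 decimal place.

Leg 1: heading 169.0°; drift +5.9° → track 174.9°, groundspeed 117.9 kt
Leg 2: heading 101.8°; drift +3.3° → track 105.1°, groundspeed 105.3 kt
Leg 3: heading 160.2°; drift +6.0° → track 166.2°, groundspeed 116.0 kt
Leg 4: heading 127.5°; drift +5.3° → track 132.8°, groundspeed 109.3 kt
Leg 5: heading 296.8°; drift -4.0° → track 292.8°, groundspeed 124.6 kt

Leg 1: track=174.9°, groundspeed=117.9 kt
Leg 2: track=105.1°, groundspeed=105.3 kt
Leg 3: track=166.2°, groundspeed=116.0 kt
Leg 4: track=132.8°, groundspeed=109.3 kt
Leg 5: track=292.8°, groundspeed=124.6 kt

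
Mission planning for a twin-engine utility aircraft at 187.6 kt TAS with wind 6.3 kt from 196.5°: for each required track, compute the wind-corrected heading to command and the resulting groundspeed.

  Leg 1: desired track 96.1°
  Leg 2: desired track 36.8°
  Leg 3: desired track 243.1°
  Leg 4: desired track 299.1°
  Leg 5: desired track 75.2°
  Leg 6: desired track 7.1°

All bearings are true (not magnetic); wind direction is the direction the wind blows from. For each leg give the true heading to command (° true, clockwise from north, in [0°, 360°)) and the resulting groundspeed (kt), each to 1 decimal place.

Leg 1: heading=98.0°, groundspeed=188.6 kt
Leg 2: heading=37.5°, groundspeed=193.5 kt
Leg 3: heading=241.7°, groundspeed=183.2 kt
Leg 4: heading=297.2°, groundspeed=188.9 kt
Leg 5: heading=76.8°, groundspeed=190.8 kt
Leg 6: heading=6.8°, groundspeed=193.8 kt

Leg 1: desired track 96.1°; wind correction +1.9° → command heading 98.0°, groundspeed 188.6 kt
Leg 2: desired track 36.8°; wind correction +0.7° → command heading 37.5°, groundspeed 193.5 kt
Leg 3: desired track 243.1°; wind correction -1.4° → command heading 241.7°, groundspeed 183.2 kt
Leg 4: desired track 299.1°; wind correction -1.9° → command heading 297.2°, groundspeed 188.9 kt
Leg 5: desired track 75.2°; wind correction +1.6° → command heading 76.8°, groundspeed 190.8 kt
Leg 6: desired track 7.1°; wind correction -0.3° → command heading 6.8°, groundspeed 193.8 kt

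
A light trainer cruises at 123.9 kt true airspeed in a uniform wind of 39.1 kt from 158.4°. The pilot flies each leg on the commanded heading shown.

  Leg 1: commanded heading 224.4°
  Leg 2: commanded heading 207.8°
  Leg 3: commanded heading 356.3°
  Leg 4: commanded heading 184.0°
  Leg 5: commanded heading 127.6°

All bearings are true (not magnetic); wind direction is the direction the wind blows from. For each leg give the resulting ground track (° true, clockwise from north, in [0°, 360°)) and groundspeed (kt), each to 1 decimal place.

Leg 1: track=242.7°, groundspeed=113.8 kt
Leg 2: track=224.6°, groundspeed=102.8 kt
Leg 3: track=352.0°, groundspeed=161.6 kt
Leg 4: track=194.8°, groundspeed=90.2 kt
Leg 5: track=115.1°, groundspeed=92.5 kt

Leg 1: heading 224.4°; drift +18.3° → track 242.7°, groundspeed 113.8 kt
Leg 2: heading 207.8°; drift +16.8° → track 224.6°, groundspeed 102.8 kt
Leg 3: heading 356.3°; drift -4.3° → track 352.0°, groundspeed 161.6 kt
Leg 4: heading 184.0°; drift +10.8° → track 194.8°, groundspeed 90.2 kt
Leg 5: heading 127.6°; drift -12.5° → track 115.1°, groundspeed 92.5 kt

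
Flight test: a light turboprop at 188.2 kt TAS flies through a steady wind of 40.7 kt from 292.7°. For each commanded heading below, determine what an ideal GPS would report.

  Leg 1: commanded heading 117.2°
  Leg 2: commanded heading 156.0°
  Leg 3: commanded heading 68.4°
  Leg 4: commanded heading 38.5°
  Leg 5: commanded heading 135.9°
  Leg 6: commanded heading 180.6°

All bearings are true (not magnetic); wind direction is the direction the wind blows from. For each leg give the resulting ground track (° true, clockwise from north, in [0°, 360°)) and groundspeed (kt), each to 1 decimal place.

Leg 1: track=116.4°, groundspeed=228.8 kt
Leg 2: track=148.7°, groundspeed=219.6 kt
Leg 3: track=75.9°, groundspeed=219.2 kt
Leg 4: track=49.6°, groundspeed=203.1 kt
Leg 5: track=131.8°, groundspeed=226.2 kt
Leg 6: track=170.1°, groundspeed=207.0 kt

Leg 1: heading 117.2°; drift -0.8° → track 116.4°, groundspeed 228.8 kt
Leg 2: heading 156.0°; drift -7.3° → track 148.7°, groundspeed 219.6 kt
Leg 3: heading 68.4°; drift +7.5° → track 75.9°, groundspeed 219.2 kt
Leg 4: heading 38.5°; drift +11.1° → track 49.6°, groundspeed 203.1 kt
Leg 5: heading 135.9°; drift -4.1° → track 131.8°, groundspeed 226.2 kt
Leg 6: heading 180.6°; drift -10.5° → track 170.1°, groundspeed 207.0 kt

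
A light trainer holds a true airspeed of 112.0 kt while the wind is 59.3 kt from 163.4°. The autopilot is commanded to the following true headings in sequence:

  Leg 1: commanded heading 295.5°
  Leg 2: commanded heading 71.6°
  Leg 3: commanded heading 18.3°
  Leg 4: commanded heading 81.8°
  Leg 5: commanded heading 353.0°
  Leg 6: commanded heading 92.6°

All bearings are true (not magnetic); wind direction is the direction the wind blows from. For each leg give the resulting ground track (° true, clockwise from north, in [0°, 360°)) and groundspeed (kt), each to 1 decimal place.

Leg 1: heading 295.5°; drift +16.2° → track 311.7°, groundspeed 158.0 kt
Leg 2: heading 71.6°; drift -27.5° → track 44.1°, groundspeed 128.4 kt
Leg 3: heading 18.3°; drift -11.9° → track 6.4°, groundspeed 164.2 kt
Leg 4: heading 81.8°; drift -29.6° → track 52.2°, groundspeed 118.8 kt
Leg 5: heading 353.0°; drift -3.3° → track 349.7°, groundspeed 170.8 kt
Leg 6: heading 92.6°; drift -31.2° → track 61.4°, groundspeed 108.1 kt

Leg 1: track=311.7°, groundspeed=158.0 kt
Leg 2: track=44.1°, groundspeed=128.4 kt
Leg 3: track=6.4°, groundspeed=164.2 kt
Leg 4: track=52.2°, groundspeed=118.8 kt
Leg 5: track=349.7°, groundspeed=170.8 kt
Leg 6: track=61.4°, groundspeed=108.1 kt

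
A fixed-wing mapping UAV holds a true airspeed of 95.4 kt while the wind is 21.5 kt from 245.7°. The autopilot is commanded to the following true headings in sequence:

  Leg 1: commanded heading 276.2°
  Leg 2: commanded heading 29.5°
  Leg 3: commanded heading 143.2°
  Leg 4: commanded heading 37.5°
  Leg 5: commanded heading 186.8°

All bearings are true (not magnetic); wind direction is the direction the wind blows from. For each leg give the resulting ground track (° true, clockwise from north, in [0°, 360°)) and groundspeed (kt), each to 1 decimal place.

Leg 1: heading 276.2°; drift +8.1° → track 284.3°, groundspeed 77.6 kt
Leg 2: heading 29.5°; drift +6.4° → track 35.9°, groundspeed 113.5 kt
Leg 3: heading 143.2°; drift -11.8° → track 131.4°, groundspeed 102.2 kt
Leg 4: heading 37.5°; drift +5.1° → track 42.6°, groundspeed 114.8 kt
Leg 5: heading 186.8°; drift -12.3° → track 174.5°, groundspeed 86.3 kt

Leg 1: track=284.3°, groundspeed=77.6 kt
Leg 2: track=35.9°, groundspeed=113.5 kt
Leg 3: track=131.4°, groundspeed=102.2 kt
Leg 4: track=42.6°, groundspeed=114.8 kt
Leg 5: track=174.5°, groundspeed=86.3 kt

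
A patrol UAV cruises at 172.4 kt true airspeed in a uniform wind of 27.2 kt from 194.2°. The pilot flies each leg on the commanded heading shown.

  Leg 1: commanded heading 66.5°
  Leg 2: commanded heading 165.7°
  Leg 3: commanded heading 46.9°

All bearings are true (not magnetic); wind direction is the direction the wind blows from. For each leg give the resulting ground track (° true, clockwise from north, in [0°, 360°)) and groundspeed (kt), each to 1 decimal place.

Leg 1: heading 66.5°; drift -6.5° → track 60.0°, groundspeed 190.3 kt
Leg 2: heading 165.7°; drift -5.0° → track 160.7°, groundspeed 149.1 kt
Leg 3: heading 46.9°; drift -4.3° → track 42.6°, groundspeed 195.8 kt

Leg 1: track=60.0°, groundspeed=190.3 kt
Leg 2: track=160.7°, groundspeed=149.1 kt
Leg 3: track=42.6°, groundspeed=195.8 kt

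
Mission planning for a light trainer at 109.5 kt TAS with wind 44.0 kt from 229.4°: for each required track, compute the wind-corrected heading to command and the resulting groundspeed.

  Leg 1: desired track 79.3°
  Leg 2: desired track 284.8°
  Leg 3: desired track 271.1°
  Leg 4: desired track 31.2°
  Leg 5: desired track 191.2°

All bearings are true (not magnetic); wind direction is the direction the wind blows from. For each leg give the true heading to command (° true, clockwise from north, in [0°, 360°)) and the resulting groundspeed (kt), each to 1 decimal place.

Leg 1: desired track 79.3°; wind correction +11.6° → command heading 90.9°, groundspeed 145.4 kt
Leg 2: desired track 284.8°; wind correction -19.3° → command heading 265.5°, groundspeed 78.4 kt
Leg 3: desired track 271.1°; wind correction -15.5° → command heading 255.6°, groundspeed 72.7 kt
Leg 4: desired track 31.2°; wind correction -7.2° → command heading 24.0°, groundspeed 150.4 kt
Leg 5: desired track 191.2°; wind correction +14.4° → command heading 205.6°, groundspeed 71.5 kt

Leg 1: heading=90.9°, groundspeed=145.4 kt
Leg 2: heading=265.5°, groundspeed=78.4 kt
Leg 3: heading=255.6°, groundspeed=72.7 kt
Leg 4: heading=24.0°, groundspeed=150.4 kt
Leg 5: heading=205.6°, groundspeed=71.5 kt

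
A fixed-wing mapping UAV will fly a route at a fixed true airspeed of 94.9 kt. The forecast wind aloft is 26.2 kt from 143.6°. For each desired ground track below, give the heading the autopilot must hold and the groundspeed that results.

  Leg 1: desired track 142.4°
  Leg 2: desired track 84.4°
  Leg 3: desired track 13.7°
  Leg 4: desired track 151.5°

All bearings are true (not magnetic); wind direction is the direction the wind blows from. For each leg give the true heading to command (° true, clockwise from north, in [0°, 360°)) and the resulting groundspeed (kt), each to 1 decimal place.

Leg 1: desired track 142.4°; wind correction +0.3° → command heading 142.7°, groundspeed 68.7 kt
Leg 2: desired track 84.4°; wind correction +13.7° → command heading 98.1°, groundspeed 78.8 kt
Leg 3: desired track 13.7°; wind correction +12.2° → command heading 25.9°, groundspeed 109.6 kt
Leg 4: desired track 151.5°; wind correction -2.2° → command heading 149.3°, groundspeed 68.9 kt

Leg 1: heading=142.7°, groundspeed=68.7 kt
Leg 2: heading=98.1°, groundspeed=78.8 kt
Leg 3: heading=25.9°, groundspeed=109.6 kt
Leg 4: heading=149.3°, groundspeed=68.9 kt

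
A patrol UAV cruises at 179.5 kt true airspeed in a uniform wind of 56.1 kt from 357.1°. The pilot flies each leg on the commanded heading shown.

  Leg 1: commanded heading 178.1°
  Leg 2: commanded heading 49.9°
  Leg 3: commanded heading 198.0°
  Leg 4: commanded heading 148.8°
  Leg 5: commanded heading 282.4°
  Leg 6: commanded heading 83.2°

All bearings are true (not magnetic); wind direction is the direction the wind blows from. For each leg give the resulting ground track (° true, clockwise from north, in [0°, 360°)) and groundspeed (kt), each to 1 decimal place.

Leg 1: track=177.9°, groundspeed=235.6 kt
Leg 2: track=67.0°, groundspeed=152.3 kt
Leg 3: track=193.1°, groundspeed=232.8 kt
Leg 4: track=155.4°, groundspeed=230.4 kt
Leg 5: track=264.2°, groundspeed=173.4 kt
Leg 6: track=100.9°, groundspeed=184.4 kt

Leg 1: heading 178.1°; drift -0.2° → track 177.9°, groundspeed 235.6 kt
Leg 2: heading 49.9°; drift +17.1° → track 67.0°, groundspeed 152.3 kt
Leg 3: heading 198.0°; drift -4.9° → track 193.1°, groundspeed 232.8 kt
Leg 4: heading 148.8°; drift +6.6° → track 155.4°, groundspeed 230.4 kt
Leg 5: heading 282.4°; drift -18.2° → track 264.2°, groundspeed 173.4 kt
Leg 6: heading 83.2°; drift +17.7° → track 100.9°, groundspeed 184.4 kt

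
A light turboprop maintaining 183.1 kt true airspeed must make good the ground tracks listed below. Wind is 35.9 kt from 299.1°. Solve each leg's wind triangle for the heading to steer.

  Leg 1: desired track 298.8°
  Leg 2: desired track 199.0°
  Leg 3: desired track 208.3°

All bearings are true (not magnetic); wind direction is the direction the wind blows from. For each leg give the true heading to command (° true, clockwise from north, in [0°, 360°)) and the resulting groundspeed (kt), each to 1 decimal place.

Leg 1: heading=298.9°, groundspeed=147.2 kt
Leg 2: heading=210.1°, groundspeed=186.0 kt
Leg 3: heading=219.6°, groundspeed=180.0 kt

Leg 1: desired track 298.8°; wind correction +0.1° → command heading 298.9°, groundspeed 147.2 kt
Leg 2: desired track 199.0°; wind correction +11.1° → command heading 210.1°, groundspeed 186.0 kt
Leg 3: desired track 208.3°; wind correction +11.3° → command heading 219.6°, groundspeed 180.0 kt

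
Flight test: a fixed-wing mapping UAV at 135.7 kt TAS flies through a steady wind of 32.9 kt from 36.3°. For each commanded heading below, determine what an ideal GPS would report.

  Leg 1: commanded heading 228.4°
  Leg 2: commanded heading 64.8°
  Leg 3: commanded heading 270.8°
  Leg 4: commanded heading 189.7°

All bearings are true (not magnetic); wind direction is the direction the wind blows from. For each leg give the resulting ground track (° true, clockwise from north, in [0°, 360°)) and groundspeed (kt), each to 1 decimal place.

Leg 1: heading 228.4°; drift -2.4° → track 226.0°, groundspeed 168.0 kt
Leg 2: heading 64.8°; drift +8.4° → track 73.2°, groundspeed 107.9 kt
Leg 3: heading 270.8°; drift -9.8° → track 261.0°, groundspeed 157.1 kt
Leg 4: heading 189.7°; drift +5.1° → track 194.8°, groundspeed 165.8 kt

Leg 1: track=226.0°, groundspeed=168.0 kt
Leg 2: track=73.2°, groundspeed=107.9 kt
Leg 3: track=261.0°, groundspeed=157.1 kt
Leg 4: track=194.8°, groundspeed=165.8 kt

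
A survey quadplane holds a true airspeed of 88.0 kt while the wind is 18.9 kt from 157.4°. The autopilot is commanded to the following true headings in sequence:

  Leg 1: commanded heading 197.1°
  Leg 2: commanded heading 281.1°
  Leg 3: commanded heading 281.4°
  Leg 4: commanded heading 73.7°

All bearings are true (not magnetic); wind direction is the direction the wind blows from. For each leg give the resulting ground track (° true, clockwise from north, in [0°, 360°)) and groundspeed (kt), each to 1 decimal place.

Leg 1: heading 197.1°; drift +9.3° → track 206.4°, groundspeed 74.4 kt
Leg 2: heading 281.1°; drift +9.1° → track 290.2°, groundspeed 99.7 kt
Leg 3: heading 281.4°; drift +9.0° → track 290.4°, groundspeed 99.8 kt
Leg 4: heading 73.7°; drift -12.3° → track 61.4°, groundspeed 88.0 kt

Leg 1: track=206.4°, groundspeed=74.4 kt
Leg 2: track=290.2°, groundspeed=99.7 kt
Leg 3: track=290.4°, groundspeed=99.8 kt
Leg 4: track=61.4°, groundspeed=88.0 kt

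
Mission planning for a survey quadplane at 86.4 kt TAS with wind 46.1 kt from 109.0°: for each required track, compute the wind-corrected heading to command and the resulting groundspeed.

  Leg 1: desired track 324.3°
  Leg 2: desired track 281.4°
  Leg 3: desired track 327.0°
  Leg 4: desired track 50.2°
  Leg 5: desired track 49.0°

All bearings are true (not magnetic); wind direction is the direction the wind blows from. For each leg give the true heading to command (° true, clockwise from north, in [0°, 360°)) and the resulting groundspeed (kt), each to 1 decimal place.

Leg 1: heading=342.3°, groundspeed=119.8 kt
Leg 2: heading=277.4°, groundspeed=131.9 kt
Leg 3: heading=346.2°, groundspeed=117.9 kt
Leg 4: heading=77.4°, groundspeed=53.0 kt
Leg 5: heading=76.5°, groundspeed=53.6 kt

Leg 1: desired track 324.3°; wind correction +18.0° → command heading 342.3°, groundspeed 119.8 kt
Leg 2: desired track 281.4°; wind correction -4.0° → command heading 277.4°, groundspeed 131.9 kt
Leg 3: desired track 327.0°; wind correction +19.2° → command heading 346.2°, groundspeed 117.9 kt
Leg 4: desired track 50.2°; wind correction +27.2° → command heading 77.4°, groundspeed 53.0 kt
Leg 5: desired track 49.0°; wind correction +27.5° → command heading 76.5°, groundspeed 53.6 kt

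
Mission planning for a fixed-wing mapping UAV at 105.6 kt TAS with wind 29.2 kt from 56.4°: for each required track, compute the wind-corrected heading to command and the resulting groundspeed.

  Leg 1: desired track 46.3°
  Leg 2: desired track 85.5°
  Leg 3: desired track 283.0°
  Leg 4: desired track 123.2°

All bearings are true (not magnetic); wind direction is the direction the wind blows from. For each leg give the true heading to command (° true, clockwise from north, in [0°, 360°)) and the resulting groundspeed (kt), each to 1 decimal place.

Leg 1: desired track 46.3°; wind correction +2.8° → command heading 49.1°, groundspeed 76.7 kt
Leg 2: desired track 85.5°; wind correction -7.7° → command heading 77.8°, groundspeed 79.1 kt
Leg 3: desired track 283.0°; wind correction +11.6° → command heading 294.6°, groundspeed 123.5 kt
Leg 4: desired track 123.2°; wind correction -14.7° → command heading 108.5°, groundspeed 90.6 kt

Leg 1: heading=49.1°, groundspeed=76.7 kt
Leg 2: heading=77.8°, groundspeed=79.1 kt
Leg 3: heading=294.6°, groundspeed=123.5 kt
Leg 4: heading=108.5°, groundspeed=90.6 kt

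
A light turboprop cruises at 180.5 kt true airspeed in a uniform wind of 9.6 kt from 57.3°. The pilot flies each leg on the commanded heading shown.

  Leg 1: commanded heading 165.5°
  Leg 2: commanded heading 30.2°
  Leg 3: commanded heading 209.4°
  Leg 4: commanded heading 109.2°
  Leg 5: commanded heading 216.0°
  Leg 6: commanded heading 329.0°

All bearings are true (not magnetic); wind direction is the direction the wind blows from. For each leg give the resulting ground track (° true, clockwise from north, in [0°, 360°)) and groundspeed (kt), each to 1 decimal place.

Leg 1: track=168.3°, groundspeed=183.7 kt
Leg 2: track=28.7°, groundspeed=172.0 kt
Leg 3: track=210.8°, groundspeed=189.0 kt
Leg 4: track=111.7°, groundspeed=174.7 kt
Leg 5: track=217.1°, groundspeed=189.5 kt
Leg 6: track=326.0°, groundspeed=180.5 kt

Leg 1: heading 165.5°; drift +2.8° → track 168.3°, groundspeed 183.7 kt
Leg 2: heading 30.2°; drift -1.5° → track 28.7°, groundspeed 172.0 kt
Leg 3: heading 209.4°; drift +1.4° → track 210.8°, groundspeed 189.0 kt
Leg 4: heading 109.2°; drift +2.5° → track 111.7°, groundspeed 174.7 kt
Leg 5: heading 216.0°; drift +1.1° → track 217.1°, groundspeed 189.5 kt
Leg 6: heading 329.0°; drift -3.0° → track 326.0°, groundspeed 180.5 kt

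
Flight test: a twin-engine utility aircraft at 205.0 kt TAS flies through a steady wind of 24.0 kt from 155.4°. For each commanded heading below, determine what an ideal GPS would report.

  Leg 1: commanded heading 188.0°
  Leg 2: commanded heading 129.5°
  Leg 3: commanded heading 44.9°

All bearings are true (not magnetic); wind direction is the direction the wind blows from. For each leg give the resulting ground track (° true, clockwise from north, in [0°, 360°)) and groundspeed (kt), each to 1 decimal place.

Leg 1: track=192.0°, groundspeed=185.2 kt
Leg 2: track=126.2°, groundspeed=183.7 kt
Leg 3: track=38.9°, groundspeed=214.6 kt

Leg 1: heading 188.0°; drift +4.0° → track 192.0°, groundspeed 185.2 kt
Leg 2: heading 129.5°; drift -3.3° → track 126.2°, groundspeed 183.7 kt
Leg 3: heading 44.9°; drift -6.0° → track 38.9°, groundspeed 214.6 kt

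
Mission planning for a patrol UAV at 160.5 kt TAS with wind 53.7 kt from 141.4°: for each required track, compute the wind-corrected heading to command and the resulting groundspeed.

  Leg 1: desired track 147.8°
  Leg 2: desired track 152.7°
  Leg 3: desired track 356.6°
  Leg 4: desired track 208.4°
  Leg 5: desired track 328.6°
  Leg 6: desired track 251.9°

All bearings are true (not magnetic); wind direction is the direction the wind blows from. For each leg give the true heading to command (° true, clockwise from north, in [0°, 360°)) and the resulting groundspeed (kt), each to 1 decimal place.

Leg 1: heading=145.7°, groundspeed=107.0 kt
Leg 2: heading=148.9°, groundspeed=107.5 kt
Leg 3: heading=7.7°, groundspeed=201.4 kt
Leg 4: heading=190.5°, groundspeed=131.7 kt
Leg 5: heading=331.0°, groundspeed=213.6 kt
Leg 6: heading=233.6°, groundspeed=171.2 kt

Leg 1: desired track 147.8°; wind correction -2.1° → command heading 145.7°, groundspeed 107.0 kt
Leg 2: desired track 152.7°; wind correction -3.8° → command heading 148.9°, groundspeed 107.5 kt
Leg 3: desired track 356.6°; wind correction +11.1° → command heading 7.7°, groundspeed 201.4 kt
Leg 4: desired track 208.4°; wind correction -17.9° → command heading 190.5°, groundspeed 131.7 kt
Leg 5: desired track 328.6°; wind correction +2.4° → command heading 331.0°, groundspeed 213.6 kt
Leg 6: desired track 251.9°; wind correction -18.3° → command heading 233.6°, groundspeed 171.2 kt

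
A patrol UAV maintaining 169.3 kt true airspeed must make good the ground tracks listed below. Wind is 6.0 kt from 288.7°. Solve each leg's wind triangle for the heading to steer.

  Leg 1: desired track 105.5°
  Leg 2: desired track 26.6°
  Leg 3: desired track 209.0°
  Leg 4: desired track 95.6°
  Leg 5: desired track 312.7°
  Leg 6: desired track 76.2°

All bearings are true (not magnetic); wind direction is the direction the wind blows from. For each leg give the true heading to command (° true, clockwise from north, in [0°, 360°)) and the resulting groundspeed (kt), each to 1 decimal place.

Leg 1: heading=105.4°, groundspeed=175.3 kt
Leg 2: heading=24.6°, groundspeed=170.0 kt
Leg 3: heading=211.0°, groundspeed=168.1 kt
Leg 4: heading=95.1°, groundspeed=175.1 kt
Leg 5: heading=311.9°, groundspeed=163.8 kt
Leg 6: heading=75.1°, groundspeed=174.3 kt

Leg 1: desired track 105.5°; wind correction -0.1° → command heading 105.4°, groundspeed 175.3 kt
Leg 2: desired track 26.6°; wind correction -2.0° → command heading 24.6°, groundspeed 170.0 kt
Leg 3: desired track 209.0°; wind correction +2.0° → command heading 211.0°, groundspeed 168.1 kt
Leg 4: desired track 95.6°; wind correction -0.5° → command heading 95.1°, groundspeed 175.1 kt
Leg 5: desired track 312.7°; wind correction -0.8° → command heading 311.9°, groundspeed 163.8 kt
Leg 6: desired track 76.2°; wind correction -1.1° → command heading 75.1°, groundspeed 174.3 kt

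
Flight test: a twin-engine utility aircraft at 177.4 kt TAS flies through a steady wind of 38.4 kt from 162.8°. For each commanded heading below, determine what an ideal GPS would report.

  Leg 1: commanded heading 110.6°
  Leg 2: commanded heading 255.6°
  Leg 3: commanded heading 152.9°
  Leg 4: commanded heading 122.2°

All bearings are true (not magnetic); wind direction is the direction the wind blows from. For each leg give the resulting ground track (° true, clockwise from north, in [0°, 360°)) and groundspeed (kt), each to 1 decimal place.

Leg 1: heading 110.6°; drift -11.2° → track 99.4°, groundspeed 156.8 kt
Leg 2: heading 255.6°; drift +12.1° → track 267.7°, groundspeed 183.3 kt
Leg 3: heading 152.9°; drift -2.7° → track 150.2°, groundspeed 139.7 kt
Leg 4: heading 122.2°; drift -9.6° → track 112.6°, groundspeed 150.3 kt

Leg 1: track=99.4°, groundspeed=156.8 kt
Leg 2: track=267.7°, groundspeed=183.3 kt
Leg 3: track=150.2°, groundspeed=139.7 kt
Leg 4: track=112.6°, groundspeed=150.3 kt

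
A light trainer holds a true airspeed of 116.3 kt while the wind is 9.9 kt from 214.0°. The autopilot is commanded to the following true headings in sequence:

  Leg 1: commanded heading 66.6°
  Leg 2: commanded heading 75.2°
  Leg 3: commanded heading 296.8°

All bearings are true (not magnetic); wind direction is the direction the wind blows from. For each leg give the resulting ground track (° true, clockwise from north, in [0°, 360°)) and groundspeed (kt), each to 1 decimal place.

Leg 1: heading 66.6°; drift -2.5° → track 64.1°, groundspeed 124.8 kt
Leg 2: heading 75.2°; drift -3.0° → track 72.2°, groundspeed 123.9 kt
Leg 3: heading 296.8°; drift +4.9° → track 301.7°, groundspeed 115.5 kt

Leg 1: track=64.1°, groundspeed=124.8 kt
Leg 2: track=72.2°, groundspeed=123.9 kt
Leg 3: track=301.7°, groundspeed=115.5 kt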